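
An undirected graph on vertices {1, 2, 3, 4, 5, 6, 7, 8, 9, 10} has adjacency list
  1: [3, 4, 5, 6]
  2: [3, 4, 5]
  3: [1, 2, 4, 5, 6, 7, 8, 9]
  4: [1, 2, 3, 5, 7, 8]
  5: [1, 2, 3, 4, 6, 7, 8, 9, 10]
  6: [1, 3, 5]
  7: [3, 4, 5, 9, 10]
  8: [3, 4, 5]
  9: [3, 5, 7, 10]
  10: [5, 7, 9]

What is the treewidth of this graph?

3

A width-3 tree decomposition is:
Bags: B1 = {3, 4, 5, 7}  B2 = {2, 3, 4, 5}  B3 = {1, 3, 4, 5}  B4 = {3, 5, 7, 9}  B5 = {5, 7, 9, 10}  B6 = {1, 3, 5, 6}  B7 = {3, 4, 5, 8}
Tree: B1–B2, B1–B3, B1–B4, B4–B5, B3–B6, B1–B7
Every bag has size at most 4, so the width is 4 − 1 = 3 and tw(G) ≤ 3. For the lower bound, the 4 vertices {5, 7, 9, 10} are pairwise adjacent, and any tree decomposition puts a clique entirely inside one bag — forcing width ≥ 3. Hence tw(G) = 3 exactly.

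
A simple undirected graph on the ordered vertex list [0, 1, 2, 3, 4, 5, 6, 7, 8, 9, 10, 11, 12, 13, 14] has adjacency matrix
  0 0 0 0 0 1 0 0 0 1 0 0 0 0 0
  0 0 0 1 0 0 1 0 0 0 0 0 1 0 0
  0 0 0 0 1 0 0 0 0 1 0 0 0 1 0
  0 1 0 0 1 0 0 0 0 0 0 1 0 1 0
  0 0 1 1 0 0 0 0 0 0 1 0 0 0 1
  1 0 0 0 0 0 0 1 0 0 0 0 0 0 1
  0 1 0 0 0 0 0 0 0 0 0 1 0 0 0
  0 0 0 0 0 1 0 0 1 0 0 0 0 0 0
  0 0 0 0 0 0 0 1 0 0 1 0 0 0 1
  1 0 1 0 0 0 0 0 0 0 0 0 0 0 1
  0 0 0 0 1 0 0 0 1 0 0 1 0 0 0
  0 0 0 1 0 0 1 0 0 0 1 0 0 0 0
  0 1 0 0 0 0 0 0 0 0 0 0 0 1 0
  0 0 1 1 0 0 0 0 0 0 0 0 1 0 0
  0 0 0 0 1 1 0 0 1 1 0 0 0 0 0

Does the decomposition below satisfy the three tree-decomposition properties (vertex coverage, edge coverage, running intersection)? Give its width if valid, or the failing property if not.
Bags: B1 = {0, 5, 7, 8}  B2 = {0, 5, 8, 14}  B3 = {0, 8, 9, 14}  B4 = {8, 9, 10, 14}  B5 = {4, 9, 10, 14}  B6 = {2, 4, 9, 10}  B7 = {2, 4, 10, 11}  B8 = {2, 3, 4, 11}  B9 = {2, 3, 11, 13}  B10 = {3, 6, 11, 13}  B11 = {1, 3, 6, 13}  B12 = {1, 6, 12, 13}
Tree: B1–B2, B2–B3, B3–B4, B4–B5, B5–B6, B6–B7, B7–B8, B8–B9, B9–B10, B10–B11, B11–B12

Yes; width 3.

Vertex coverage: the bags together contain {0, 1, 2, 3, 4, 5, 6, 7, 8, 9, 10, 11, 12, 13, 14}, the full vertex set. Edge coverage: each edge of G has both endpoints in at least one bag. Running intersection: for every vertex, the bags containing it form a connected subtree. All three properties hold, so this is a valid tree decomposition of width max|bag| − 1 = 3, and hence tw(G) ≤ 3.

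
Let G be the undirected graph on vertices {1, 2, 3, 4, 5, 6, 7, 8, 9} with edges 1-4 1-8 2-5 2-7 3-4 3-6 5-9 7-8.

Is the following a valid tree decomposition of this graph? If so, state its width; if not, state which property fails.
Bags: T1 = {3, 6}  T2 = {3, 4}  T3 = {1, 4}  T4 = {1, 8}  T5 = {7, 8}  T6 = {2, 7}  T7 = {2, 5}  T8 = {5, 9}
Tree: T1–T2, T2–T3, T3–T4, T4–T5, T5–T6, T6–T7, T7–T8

Every vertex of G appears in some bag (union = {1, 2, 3, 4, 5, 6, 7, 8, 9}); every edge is covered by a bag; and for each vertex v the set of bags containing v is connected in the bag tree. The decomposition is therefore valid. The largest bag has 2 vertices, so the width is 1.

Yes; width 1.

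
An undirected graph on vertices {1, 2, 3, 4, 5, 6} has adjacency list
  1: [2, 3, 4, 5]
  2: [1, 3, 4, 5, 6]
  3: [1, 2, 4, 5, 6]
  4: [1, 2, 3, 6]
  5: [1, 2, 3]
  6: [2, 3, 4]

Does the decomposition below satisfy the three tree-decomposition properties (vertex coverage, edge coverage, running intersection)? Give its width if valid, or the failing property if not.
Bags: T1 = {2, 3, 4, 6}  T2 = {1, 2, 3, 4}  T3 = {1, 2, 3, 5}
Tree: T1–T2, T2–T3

Checking the three conditions: (i) the bags cover all of {1, 2, 3, 4, 5, 6}; (ii) for each edge, some bag contains both endpoints; (iii) the bags containing any fixed vertex form a subtree. All hold, so the decomposition is valid with width 4 − 1 = 3.

Yes; width 3.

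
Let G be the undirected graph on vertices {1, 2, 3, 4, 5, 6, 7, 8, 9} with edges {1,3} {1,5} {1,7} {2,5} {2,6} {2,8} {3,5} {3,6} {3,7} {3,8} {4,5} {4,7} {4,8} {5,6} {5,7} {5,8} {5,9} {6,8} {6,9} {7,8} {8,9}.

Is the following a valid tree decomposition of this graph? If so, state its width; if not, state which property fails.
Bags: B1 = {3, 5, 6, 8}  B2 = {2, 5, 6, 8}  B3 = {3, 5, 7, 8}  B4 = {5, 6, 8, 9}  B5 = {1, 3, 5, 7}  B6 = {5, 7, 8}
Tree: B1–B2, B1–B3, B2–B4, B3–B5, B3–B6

A tree decomposition must satisfy three properties: every vertex lies in some bag; for every edge, both endpoints lie together in some bag; and for every vertex, the bags containing it form a connected subtree. Here vertex 4 appears in no bag, so the decomposition is invalid.

No — vertex 4 appears in no bag.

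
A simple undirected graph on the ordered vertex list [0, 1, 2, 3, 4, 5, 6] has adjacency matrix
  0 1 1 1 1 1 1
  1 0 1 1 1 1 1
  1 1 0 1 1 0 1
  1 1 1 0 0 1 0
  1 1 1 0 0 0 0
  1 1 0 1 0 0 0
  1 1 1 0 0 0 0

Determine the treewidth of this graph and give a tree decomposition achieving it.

Treewidth 3.
One optimal decomposition is:
Bags: B1 = {0, 1, 2, 3}  B2 = {0, 1, 2, 6}  B3 = {0, 1, 2, 4}  B4 = {0, 1, 3, 5}
Tree: B1–B2, B1–B3, B1–B4

Each bag holds 4 vertices, so the decomposition has width 3, which upper-bounds the treewidth. On the other hand G contains the 4-clique {0, 1, 2, 3}. A clique must lie in a single bag of any decomposition, so no decomposition can have width below 3. Combining the bounds, tw(G) = 3.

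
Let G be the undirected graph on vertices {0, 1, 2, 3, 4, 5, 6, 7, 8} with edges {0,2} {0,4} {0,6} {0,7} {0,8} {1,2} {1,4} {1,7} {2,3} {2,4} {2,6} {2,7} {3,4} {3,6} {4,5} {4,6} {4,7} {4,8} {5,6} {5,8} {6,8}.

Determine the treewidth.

3

A width-3 tree decomposition is:
Bags: B1 = {0, 2, 4, 7}  B2 = {0, 2, 4, 6}  B3 = {0, 4, 6, 8}  B4 = {2, 3, 4, 6}  B5 = {4, 5, 6, 8}  B6 = {1, 2, 4, 7}
Tree: B1–B2, B2–B3, B2–B4, B3–B5, B1–B6
The largest bag has 4 vertices, giving width 3; this decomposition certifies tw(G) ≤ 3. On the other hand G contains the 4-clique {0, 4, 6, 8}. A clique must lie in a single bag of any decomposition, so no decomposition can have width below 3. Combining the bounds, tw(G) = 3.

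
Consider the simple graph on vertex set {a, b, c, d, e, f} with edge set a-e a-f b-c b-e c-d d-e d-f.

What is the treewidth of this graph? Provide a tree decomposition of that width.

Each bag holds 3 vertices, so the decomposition has width 2, which upper-bounds the treewidth. For the lower bound, G contains the cycle b–c–d–e–b, so G is not a forest; only forests have treewidth ≤ 1, hence tw(G) ≥ 2. Therefore the treewidth is 2.

Treewidth 2.
One such decomposition:
Bags: B1 = {b, c, e}  B2 = {c, d, e}  B3 = {a, d, e}  B4 = {a, d, f}
Tree: B1–B2, B2–B3, B3–B4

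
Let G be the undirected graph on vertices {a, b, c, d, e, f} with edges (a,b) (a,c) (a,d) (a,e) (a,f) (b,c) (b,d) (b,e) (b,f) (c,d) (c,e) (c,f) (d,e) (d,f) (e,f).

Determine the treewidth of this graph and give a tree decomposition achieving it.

With just one bag of size 6, the width is 6 − 1 = 5, so tw(G) ≤ 5. On the other hand G contains the 6-clique {a, b, c, d, e, f}. A clique must lie in a single bag of any decomposition, so no decomposition can have width below 5. Combining the bounds, tw(G) = 5.

Treewidth 5.
One such decomposition:
Bags: B1 = {a, b, c, d, e, f}
Tree: (single bag)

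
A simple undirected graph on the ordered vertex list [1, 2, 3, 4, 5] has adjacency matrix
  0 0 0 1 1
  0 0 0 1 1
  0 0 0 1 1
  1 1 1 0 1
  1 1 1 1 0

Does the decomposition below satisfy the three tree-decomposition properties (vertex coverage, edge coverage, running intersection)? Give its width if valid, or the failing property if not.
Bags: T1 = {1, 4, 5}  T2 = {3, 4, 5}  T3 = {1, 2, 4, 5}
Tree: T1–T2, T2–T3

A tree decomposition must satisfy three properties: every vertex lies in some bag; for every edge, both endpoints lie together in some bag; and for every vertex, the bags containing it form a connected subtree. Here bags containing vertex 1 are not connected in the tree, so the decomposition is invalid.

No — bags containing vertex 1 are not connected in the tree.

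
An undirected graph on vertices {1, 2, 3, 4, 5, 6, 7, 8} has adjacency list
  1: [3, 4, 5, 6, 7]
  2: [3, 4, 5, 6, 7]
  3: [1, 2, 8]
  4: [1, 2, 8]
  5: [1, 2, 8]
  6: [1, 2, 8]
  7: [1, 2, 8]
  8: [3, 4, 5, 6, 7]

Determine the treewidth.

3

A width-3 tree decomposition is:
Bags: B1 = {1, 2, 3, 8}  B2 = {1, 2, 5, 8}  B3 = {1, 2, 4, 8}  B4 = {1, 2, 6, 8}  B5 = {1, 2, 7, 8}
Tree: B1–B2, B2–B3, B3–B4, B4–B5
Each bag holds 4 vertices, so the decomposition has width 3, which upper-bounds the treewidth. For the lower bound: the 4 vertex sets {2,3}, {5,8}, {1}, {4} are disjoint, each induces a connected subgraph, and every pair is joined by at least one edge of G. Contracting each set to a single vertex therefore yields K_{4} as a minor, and since treewidth is minor-monotone, tw(G) ≥ tw(K_{4}) = 3. The upper and lower bounds meet at 3, so that is the treewidth.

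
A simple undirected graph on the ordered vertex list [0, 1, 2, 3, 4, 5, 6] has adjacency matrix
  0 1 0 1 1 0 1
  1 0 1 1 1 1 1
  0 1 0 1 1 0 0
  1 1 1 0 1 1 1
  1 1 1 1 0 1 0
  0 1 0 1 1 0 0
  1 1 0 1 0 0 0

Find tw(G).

A width-3 tree decomposition is:
Bags: B1 = {1, 2, 3, 4}  B2 = {0, 1, 3, 4}  B3 = {0, 1, 3, 6}  B4 = {1, 3, 4, 5}
Tree: B1–B2, B2–B3, B2–B4
Every bag has size at most 4, so the width is 4 − 1 = 3 and tw(G) ≤ 3. Conversely, {0, 1, 3, 4} is a clique of size 4, and the vertices of any clique must share a bag in every tree decomposition; so some bag has ≥ 4 vertices and tw(G) ≥ 3. Combining the bounds, tw(G) = 3.

3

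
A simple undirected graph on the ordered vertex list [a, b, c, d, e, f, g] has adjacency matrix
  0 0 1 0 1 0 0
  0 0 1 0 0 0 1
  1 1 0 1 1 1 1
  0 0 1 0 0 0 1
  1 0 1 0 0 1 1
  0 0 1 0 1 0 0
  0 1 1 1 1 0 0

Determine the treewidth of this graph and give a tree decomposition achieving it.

The largest bag has 3 vertices, giving width 2; this decomposition certifies tw(G) ≤ 2. Conversely, {c, d, g} is a clique of size 3, and the vertices of any clique must share a bag in every tree decomposition; so some bag has ≥ 3 vertices and tw(G) ≥ 2. Combining the bounds, tw(G) = 2.

Treewidth 2.
Bags: B1 = {c, e, g}  B2 = {c, d, g}  B3 = {c, e, f}  B4 = {a, c, e}  B5 = {b, c, g}
Tree: B1–B2, B1–B3, B1–B4, B1–B5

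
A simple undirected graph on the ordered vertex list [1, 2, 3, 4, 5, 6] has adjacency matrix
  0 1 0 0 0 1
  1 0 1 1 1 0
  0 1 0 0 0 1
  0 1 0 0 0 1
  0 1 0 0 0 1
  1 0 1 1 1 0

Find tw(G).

A width-2 tree decomposition is:
Bags: B1 = {2, 4, 6}  B2 = {2, 5, 6}  B3 = {1, 2, 6}  B4 = {2, 3, 6}
Tree: B1–B2, B2–B3, B3–B4
The largest bag has 3 vertices, giving width 2; this decomposition certifies tw(G) ≤ 2. Since 4–6–5–2–4 is a cycle in G, G is not acyclic. Forests are exactly the graphs of treewidth ≤ 1, so tw(G) ≥ 2. Hence tw(G) = 2 exactly.

2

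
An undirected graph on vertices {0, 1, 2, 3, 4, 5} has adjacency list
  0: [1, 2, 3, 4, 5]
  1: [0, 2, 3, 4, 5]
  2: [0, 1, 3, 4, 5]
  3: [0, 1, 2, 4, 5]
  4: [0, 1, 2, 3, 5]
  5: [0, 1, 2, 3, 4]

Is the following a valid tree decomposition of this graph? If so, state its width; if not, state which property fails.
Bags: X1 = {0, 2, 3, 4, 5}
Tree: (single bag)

A tree decomposition must satisfy three properties: every vertex lies in some bag; for every edge, both endpoints lie together in some bag; and for every vertex, the bags containing it form a connected subtree. Here vertex 1 appears in no bag, so the decomposition is invalid.

No — vertex 1 appears in no bag.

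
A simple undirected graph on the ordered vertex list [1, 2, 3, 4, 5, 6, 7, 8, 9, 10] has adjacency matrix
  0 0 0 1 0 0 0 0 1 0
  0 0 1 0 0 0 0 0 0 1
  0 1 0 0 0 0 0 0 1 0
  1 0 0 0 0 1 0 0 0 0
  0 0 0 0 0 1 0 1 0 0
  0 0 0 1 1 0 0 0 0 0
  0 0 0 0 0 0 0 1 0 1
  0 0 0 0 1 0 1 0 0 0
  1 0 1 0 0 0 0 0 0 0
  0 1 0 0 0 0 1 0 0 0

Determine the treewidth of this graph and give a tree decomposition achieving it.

Each bag holds 3 vertices, so the decomposition has width 2, which upper-bounds the treewidth. Since 8–7–10–2–3–9–1–4–6–5–8 is a cycle in G, G is not acyclic. Forests are exactly the graphs of treewidth ≤ 1, so tw(G) ≥ 2. Hence tw(G) = 2 exactly.

Treewidth 2.
One such decomposition:
Bags: B1 = {7, 8, 10}  B2 = {2, 8, 10}  B3 = {2, 3, 8}  B4 = {3, 8, 9}  B5 = {1, 8, 9}  B6 = {1, 4, 8}  B7 = {4, 6, 8}  B8 = {5, 6, 8}
Tree: B1–B2, B2–B3, B3–B4, B4–B5, B5–B6, B6–B7, B7–B8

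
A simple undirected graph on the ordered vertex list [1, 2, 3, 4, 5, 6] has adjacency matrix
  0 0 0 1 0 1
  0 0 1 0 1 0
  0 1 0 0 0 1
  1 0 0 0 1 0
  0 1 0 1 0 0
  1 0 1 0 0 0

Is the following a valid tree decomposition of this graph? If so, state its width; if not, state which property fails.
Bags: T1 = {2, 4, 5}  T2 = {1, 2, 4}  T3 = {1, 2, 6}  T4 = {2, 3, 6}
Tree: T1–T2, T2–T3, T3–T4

Checking the three conditions: (i) the bags cover all of {1, 2, 3, 4, 5, 6}; (ii) for each edge, some bag contains both endpoints; (iii) the bags containing any fixed vertex form a subtree. All hold, so the decomposition is valid with width 3 − 1 = 2.

Yes; width 2.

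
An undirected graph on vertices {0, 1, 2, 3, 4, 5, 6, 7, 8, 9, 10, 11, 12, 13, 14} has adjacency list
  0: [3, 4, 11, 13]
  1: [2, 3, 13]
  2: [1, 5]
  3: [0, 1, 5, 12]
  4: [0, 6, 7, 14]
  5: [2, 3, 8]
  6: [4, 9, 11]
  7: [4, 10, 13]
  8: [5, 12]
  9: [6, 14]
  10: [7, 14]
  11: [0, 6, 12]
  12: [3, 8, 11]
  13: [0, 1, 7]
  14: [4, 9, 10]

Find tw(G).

3

A width-3 tree decomposition is:
Bags: B1 = {6, 9, 10, 14}  B2 = {4, 6, 10, 14}  B3 = {4, 6, 7, 10}  B4 = {4, 6, 7, 11}  B5 = {0, 4, 7, 11}  B6 = {0, 7, 11, 13}  B7 = {0, 11, 12, 13}  B8 = {0, 3, 12, 13}  B9 = {1, 3, 12, 13}  B10 = {1, 3, 8, 12}  B11 = {1, 3, 5, 8}  B12 = {1, 2, 5, 8}
Tree: B1–B2, B2–B3, B3–B4, B4–B5, B5–B6, B6–B7, B7–B8, B8–B9, B9–B10, B10–B11, B11–B12
Each bag holds 4 vertices, so the decomposition has width 3, which upper-bounds the treewidth. For the lower bound: the 4 vertex sets {9,10,14}, {6}, {4}, {0,7,11,13} are disjoint, each induces a connected subgraph, and every pair is joined by at least one edge of G. Contracting each set to a single vertex therefore yields K_{4} as a minor, and since treewidth is minor-monotone, tw(G) ≥ tw(K_{4}) = 3. The upper and lower bounds meet at 3, so that is the treewidth.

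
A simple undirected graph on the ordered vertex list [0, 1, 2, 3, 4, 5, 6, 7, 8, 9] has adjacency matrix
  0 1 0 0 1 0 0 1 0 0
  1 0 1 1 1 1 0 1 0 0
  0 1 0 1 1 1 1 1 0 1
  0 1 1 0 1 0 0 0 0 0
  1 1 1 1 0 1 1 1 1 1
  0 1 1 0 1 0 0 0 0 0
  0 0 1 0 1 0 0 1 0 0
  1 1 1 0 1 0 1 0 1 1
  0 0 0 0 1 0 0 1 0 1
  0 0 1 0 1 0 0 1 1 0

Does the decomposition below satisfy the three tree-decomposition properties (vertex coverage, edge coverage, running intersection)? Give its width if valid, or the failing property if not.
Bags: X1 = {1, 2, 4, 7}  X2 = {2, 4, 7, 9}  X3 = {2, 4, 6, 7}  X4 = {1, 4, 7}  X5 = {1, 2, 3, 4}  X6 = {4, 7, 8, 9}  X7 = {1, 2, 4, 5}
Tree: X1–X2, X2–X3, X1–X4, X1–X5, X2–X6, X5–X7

No — vertex 0 appears in no bag.

A tree decomposition must satisfy three properties: every vertex lies in some bag; for every edge, both endpoints lie together in some bag; and for every vertex, the bags containing it form a connected subtree. Here vertex 0 appears in no bag, so the decomposition is invalid.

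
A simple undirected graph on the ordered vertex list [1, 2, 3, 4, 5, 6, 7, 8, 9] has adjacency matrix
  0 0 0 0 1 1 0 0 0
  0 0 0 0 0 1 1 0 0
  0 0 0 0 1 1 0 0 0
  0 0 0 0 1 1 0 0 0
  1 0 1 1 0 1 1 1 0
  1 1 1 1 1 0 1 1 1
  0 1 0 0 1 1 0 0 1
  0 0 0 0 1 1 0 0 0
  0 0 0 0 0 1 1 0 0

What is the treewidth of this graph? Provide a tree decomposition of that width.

Every bag has size at most 3, so the width is 3 − 1 = 2 and tw(G) ≤ 2. Conversely, {6, 7, 9} is a clique of size 3, and the vertices of any clique must share a bag in every tree decomposition; so some bag has ≥ 3 vertices and tw(G) ≥ 2. Hence tw(G) = 2 exactly.

Treewidth 2.
Bags: B1 = {1, 5, 6}  B2 = {5, 6, 8}  B3 = {5, 6, 7}  B4 = {2, 6, 7}  B5 = {4, 5, 6}  B6 = {6, 7, 9}  B7 = {3, 5, 6}
Tree: B1–B2, B1–B3, B3–B4, B2–B5, B3–B6, B5–B7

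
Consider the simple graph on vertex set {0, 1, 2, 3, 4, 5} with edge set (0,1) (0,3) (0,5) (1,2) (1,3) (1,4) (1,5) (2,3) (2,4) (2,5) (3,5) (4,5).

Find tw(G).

3

A width-3 tree decomposition is:
Bags: B1 = {1, 2, 3, 5}  B2 = {0, 1, 3, 5}  B3 = {1, 2, 4, 5}
Tree: B1–B2, B1–B3
Each bag holds 4 vertices, so the decomposition has width 3, which upper-bounds the treewidth. On the other hand G contains the 4-clique {0, 1, 3, 5}. A clique must lie in a single bag of any decomposition, so no decomposition can have width below 3. Hence tw(G) = 3 exactly.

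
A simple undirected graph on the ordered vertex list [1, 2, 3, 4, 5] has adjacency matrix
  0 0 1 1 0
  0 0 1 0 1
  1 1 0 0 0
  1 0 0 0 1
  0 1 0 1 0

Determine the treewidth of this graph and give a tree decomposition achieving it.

Every bag has size at most 3, so the width is 3 − 1 = 2 and tw(G) ≤ 2. Since 5–2–3–1–4–5 is a cycle in G, G is not acyclic. Forests are exactly the graphs of treewidth ≤ 1, so tw(G) ≥ 2. Combining the bounds, tw(G) = 2.

Treewidth 2.
Bags: B1 = {2, 3, 5}  B2 = {1, 3, 5}  B3 = {1, 4, 5}
Tree: B1–B2, B2–B3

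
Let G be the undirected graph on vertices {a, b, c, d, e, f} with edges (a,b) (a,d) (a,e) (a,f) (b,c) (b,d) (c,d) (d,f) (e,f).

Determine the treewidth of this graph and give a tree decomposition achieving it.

Treewidth 2.
One optimal decomposition is:
Bags: B1 = {a, b, d}  B2 = {a, d, f}  B3 = {a, e, f}  B4 = {b, c, d}
Tree: B1–B2, B2–B3, B1–B4

Each bag holds 3 vertices, so the decomposition has width 2, which upper-bounds the treewidth. For the lower bound, the 3 vertices {b, c, d} are pairwise adjacent, and any tree decomposition puts a clique entirely inside one bag — forcing width ≥ 2. Combining the bounds, tw(G) = 2.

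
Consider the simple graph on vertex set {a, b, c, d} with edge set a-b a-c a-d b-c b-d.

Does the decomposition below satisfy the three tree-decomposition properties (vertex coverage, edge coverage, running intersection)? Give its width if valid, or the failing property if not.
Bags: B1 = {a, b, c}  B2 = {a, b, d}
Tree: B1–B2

Yes; width 2.

Vertex coverage: the bags together contain {a, b, c, d}, the full vertex set. Edge coverage: each edge of G has both endpoints in at least one bag. Running intersection: for every vertex, the bags containing it form a connected subtree. All three properties hold, so this is a valid tree decomposition of width max|bag| − 1 = 2, and hence tw(G) ≤ 2.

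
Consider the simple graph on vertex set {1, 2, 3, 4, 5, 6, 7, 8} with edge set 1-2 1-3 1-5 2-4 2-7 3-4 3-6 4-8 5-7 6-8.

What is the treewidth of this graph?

2

A width-2 tree decomposition is:
Bags: B1 = {4, 6, 8}  B2 = {3, 4, 6}  B3 = {2, 3, 4}  B4 = {1, 2, 3}  B5 = {1, 2, 7}  B6 = {1, 5, 7}
Tree: B1–B2, B2–B3, B3–B4, B4–B5, B5–B6
Each bag holds 3 vertices, so the decomposition has width 2, which upper-bounds the treewidth. The edges 8–6–3–4–8 form a cycle, so G is not a tree and its treewidth is at least 2. Therefore the treewidth is 2.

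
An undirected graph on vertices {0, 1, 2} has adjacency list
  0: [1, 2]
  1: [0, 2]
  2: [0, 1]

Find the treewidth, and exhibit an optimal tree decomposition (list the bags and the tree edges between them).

A single bag containing all 3 vertices is trivially a valid decomposition of width 2. For the lower bound, the 3 vertices {0, 1, 2} are pairwise adjacent, and any tree decomposition puts a clique entirely inside one bag — forcing width ≥ 2. Therefore the treewidth is 2.

Treewidth 2.
One optimal decomposition is:
Bags: B1 = {0, 1, 2}
Tree: (single bag)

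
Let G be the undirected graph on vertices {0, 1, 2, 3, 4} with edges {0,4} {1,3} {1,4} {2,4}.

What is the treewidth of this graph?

1

A width-1 tree decomposition is:
Bags: B1 = {1, 3}  B2 = {1, 4}  B3 = {0, 4}  B4 = {2, 4}
Tree: B1–B2, B2–B3, B3–B4
Each bag holds 2 vertices, so the decomposition has width 1, which upper-bounds the treewidth. Since G has at least one edge (e.g. 1–3), it is not an edgeless graph, so tw(G) ≥ 1. Combining the bounds, tw(G) = 1.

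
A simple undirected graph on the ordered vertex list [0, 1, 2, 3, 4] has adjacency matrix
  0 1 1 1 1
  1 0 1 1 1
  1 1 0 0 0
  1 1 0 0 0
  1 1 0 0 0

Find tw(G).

A width-2 tree decomposition is:
Bags: B1 = {0, 1, 2}  B2 = {0, 1, 3}  B3 = {0, 1, 4}
Tree: B1–B2, B2–B3
The largest bag has 3 vertices, giving width 2; this decomposition certifies tw(G) ≤ 2. On the other hand G contains the 3-clique {0, 1, 2}. A clique must lie in a single bag of any decomposition, so no decomposition can have width below 2. The upper and lower bounds meet at 2, so that is the treewidth.

2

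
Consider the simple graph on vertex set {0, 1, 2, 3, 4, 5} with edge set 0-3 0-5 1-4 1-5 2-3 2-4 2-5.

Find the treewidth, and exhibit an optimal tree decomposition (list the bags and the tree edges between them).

Treewidth 2.
One optimal decomposition is:
Bags: B1 = {0, 3, 5}  B2 = {2, 3, 5}  B3 = {1, 2, 5}  B4 = {1, 2, 4}
Tree: B1–B2, B2–B3, B3–B4

Every bag has size at most 3, so the width is 3 − 1 = 2 and tw(G) ≤ 2. Since 0–3–2–5–0 is a cycle in G, G is not acyclic. Forests are exactly the graphs of treewidth ≤ 1, so tw(G) ≥ 2. Therefore the treewidth is 2.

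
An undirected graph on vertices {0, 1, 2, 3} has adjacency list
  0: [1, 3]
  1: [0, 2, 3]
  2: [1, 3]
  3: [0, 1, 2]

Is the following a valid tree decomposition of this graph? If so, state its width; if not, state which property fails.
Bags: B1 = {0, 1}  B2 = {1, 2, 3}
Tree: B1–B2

No — edge (3,0) lies in no bag.

A tree decomposition must satisfy three properties: every vertex lies in some bag; for every edge, both endpoints lie together in some bag; and for every vertex, the bags containing it form a connected subtree. Here edge (3,0) lies in no bag, so the decomposition is invalid.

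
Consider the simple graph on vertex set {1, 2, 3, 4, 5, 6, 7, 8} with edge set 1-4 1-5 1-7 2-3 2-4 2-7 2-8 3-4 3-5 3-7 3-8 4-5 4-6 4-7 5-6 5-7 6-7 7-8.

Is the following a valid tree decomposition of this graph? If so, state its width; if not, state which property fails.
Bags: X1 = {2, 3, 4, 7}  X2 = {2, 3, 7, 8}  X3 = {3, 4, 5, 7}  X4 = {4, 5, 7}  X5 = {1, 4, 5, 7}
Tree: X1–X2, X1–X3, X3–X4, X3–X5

A tree decomposition must satisfy three properties: every vertex lies in some bag; for every edge, both endpoints lie together in some bag; and for every vertex, the bags containing it form a connected subtree. Here vertex 6 appears in no bag, so the decomposition is invalid.

No — vertex 6 appears in no bag.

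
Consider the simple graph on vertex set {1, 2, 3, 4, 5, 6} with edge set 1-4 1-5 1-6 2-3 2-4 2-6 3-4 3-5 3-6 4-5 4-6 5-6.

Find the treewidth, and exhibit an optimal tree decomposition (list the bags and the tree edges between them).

Treewidth 3.
One such decomposition:
Bags: B1 = {3, 4, 5, 6}  B2 = {1, 4, 5, 6}  B3 = {2, 3, 4, 6}
Tree: B1–B2, B1–B3

Every bag has size at most 4, so the width is 4 − 1 = 3 and tw(G) ≤ 3. For the lower bound, the 4 vertices {1, 4, 5, 6} are pairwise adjacent, and any tree decomposition puts a clique entirely inside one bag — forcing width ≥ 3. The upper and lower bounds meet at 3, so that is the treewidth.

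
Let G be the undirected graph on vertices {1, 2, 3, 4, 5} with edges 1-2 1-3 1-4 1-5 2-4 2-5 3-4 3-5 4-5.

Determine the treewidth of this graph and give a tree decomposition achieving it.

Treewidth 3.
One such decomposition:
Bags: B1 = {1, 2, 4, 5}  B2 = {1, 3, 4, 5}
Tree: B1–B2

Every bag has size at most 4, so the width is 4 − 1 = 3 and tw(G) ≤ 3. On the other hand G contains the 4-clique {1, 2, 4, 5}. A clique must lie in a single bag of any decomposition, so no decomposition can have width below 3. The upper and lower bounds meet at 3, so that is the treewidth.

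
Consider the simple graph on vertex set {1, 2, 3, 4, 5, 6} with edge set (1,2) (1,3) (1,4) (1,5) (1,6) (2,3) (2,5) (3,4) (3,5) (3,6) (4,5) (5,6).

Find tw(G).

3

A width-3 tree decomposition is:
Bags: B1 = {1, 3, 5, 6}  B2 = {1, 3, 4, 5}  B3 = {1, 2, 3, 5}
Tree: B1–B2, B1–B3
Each bag holds 4 vertices, so the decomposition has width 3, which upper-bounds the treewidth. On the other hand G contains the 4-clique {1, 2, 3, 5}. A clique must lie in a single bag of any decomposition, so no decomposition can have width below 3. Therefore the treewidth is 3.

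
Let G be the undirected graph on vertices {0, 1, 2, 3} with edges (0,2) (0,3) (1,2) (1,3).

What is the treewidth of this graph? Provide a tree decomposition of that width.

Treewidth 2.
Bags: B1 = {0, 2, 3}  B2 = {1, 2, 3}
Tree: B1–B2

Each bag holds 3 vertices, so the decomposition has width 2, which upper-bounds the treewidth. For the lower bound, G contains the cycle 3–0–2–1–3, so G is not a forest; only forests have treewidth ≤ 1, hence tw(G) ≥ 2. The upper and lower bounds meet at 2, so that is the treewidth.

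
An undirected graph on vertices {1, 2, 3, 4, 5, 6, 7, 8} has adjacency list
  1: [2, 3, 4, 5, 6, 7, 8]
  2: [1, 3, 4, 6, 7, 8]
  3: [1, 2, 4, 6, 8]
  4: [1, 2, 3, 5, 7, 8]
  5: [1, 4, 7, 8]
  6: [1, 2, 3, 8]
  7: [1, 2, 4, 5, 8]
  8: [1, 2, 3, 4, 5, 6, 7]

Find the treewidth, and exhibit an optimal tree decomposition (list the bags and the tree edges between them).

Treewidth 4.
One optimal decomposition is:
Bags: B1 = {1, 2, 3, 4, 8}  B2 = {1, 2, 4, 7, 8}  B3 = {1, 2, 3, 6, 8}  B4 = {1, 4, 5, 7, 8}
Tree: B1–B2, B1–B3, B2–B4

The largest bag has 5 vertices, giving width 4; this decomposition certifies tw(G) ≤ 4. For the lower bound, the 5 vertices {1, 2, 3, 4, 8} are pairwise adjacent, and any tree decomposition puts a clique entirely inside one bag — forcing width ≥ 4. Hence tw(G) = 4 exactly.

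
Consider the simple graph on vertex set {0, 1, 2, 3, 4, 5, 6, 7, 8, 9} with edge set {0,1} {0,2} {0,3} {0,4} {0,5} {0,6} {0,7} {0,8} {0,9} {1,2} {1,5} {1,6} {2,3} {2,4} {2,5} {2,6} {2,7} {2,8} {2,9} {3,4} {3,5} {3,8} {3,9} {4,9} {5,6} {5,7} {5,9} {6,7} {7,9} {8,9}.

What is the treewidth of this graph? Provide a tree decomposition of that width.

Every bag has size at most 5, so the width is 5 − 1 = 4 and tw(G) ≤ 4. Conversely, {0, 2, 3, 8, 9} is a clique of size 5, and the vertices of any clique must share a bag in every tree decomposition; so some bag has ≥ 5 vertices and tw(G) ≥ 4. The upper and lower bounds meet at 4, so that is the treewidth.

Treewidth 4.
Bags: B1 = {0, 2, 3, 5, 9}  B2 = {0, 2, 3, 8, 9}  B3 = {0, 2, 5, 7, 9}  B4 = {0, 2, 5, 6, 7}  B5 = {0, 2, 3, 4, 9}  B6 = {0, 1, 2, 5, 6}
Tree: B1–B2, B1–B3, B3–B4, B1–B5, B4–B6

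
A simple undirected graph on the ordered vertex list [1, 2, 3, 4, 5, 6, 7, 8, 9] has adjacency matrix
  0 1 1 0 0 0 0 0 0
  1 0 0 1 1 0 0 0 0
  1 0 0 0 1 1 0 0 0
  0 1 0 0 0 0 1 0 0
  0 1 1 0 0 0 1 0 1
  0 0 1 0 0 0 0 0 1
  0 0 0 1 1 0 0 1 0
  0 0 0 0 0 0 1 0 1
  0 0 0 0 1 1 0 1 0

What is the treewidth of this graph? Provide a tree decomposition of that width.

Each bag holds 4 vertices, so the decomposition has width 3, which upper-bounds the treewidth. For the lower bound: the 4 vertex sets {1,3,6}, {9}, {5}, {2,4,7,8} are disjoint, each induces a connected subgraph, and every pair is joined by at least one edge of G. Contracting each set to a single vertex therefore yields K_{4} as a minor, and since treewidth is minor-monotone, tw(G) ≥ tw(K_{4}) = 3. Hence tw(G) = 3 exactly.

Treewidth 3.
Bags: B1 = {1, 3, 6, 9}  B2 = {1, 3, 5, 9}  B3 = {1, 2, 5, 9}  B4 = {2, 5, 8, 9}  B5 = {2, 5, 7, 8}  B6 = {2, 4, 7, 8}
Tree: B1–B2, B2–B3, B3–B4, B4–B5, B5–B6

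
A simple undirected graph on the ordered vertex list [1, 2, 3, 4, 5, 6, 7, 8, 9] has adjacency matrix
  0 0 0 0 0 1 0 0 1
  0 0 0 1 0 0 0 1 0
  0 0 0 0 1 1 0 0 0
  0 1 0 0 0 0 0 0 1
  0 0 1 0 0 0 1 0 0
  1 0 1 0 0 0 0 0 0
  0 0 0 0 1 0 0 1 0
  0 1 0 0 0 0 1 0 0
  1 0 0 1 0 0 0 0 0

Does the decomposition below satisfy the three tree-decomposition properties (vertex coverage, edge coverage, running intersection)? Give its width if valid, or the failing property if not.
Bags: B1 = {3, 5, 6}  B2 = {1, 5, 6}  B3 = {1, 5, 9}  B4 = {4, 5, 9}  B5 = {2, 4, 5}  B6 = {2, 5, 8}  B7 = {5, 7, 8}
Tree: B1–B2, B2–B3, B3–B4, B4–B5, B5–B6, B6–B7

Yes; width 2.

Every vertex of G appears in some bag (union = {1, 2, 3, 4, 5, 6, 7, 8, 9}); every edge is covered by a bag; and for each vertex v the set of bags containing v is connected in the bag tree. The decomposition is therefore valid. The largest bag has 3 vertices, so the width is 2.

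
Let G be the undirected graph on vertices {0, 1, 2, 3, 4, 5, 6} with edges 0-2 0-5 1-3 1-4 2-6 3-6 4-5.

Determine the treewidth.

A width-2 tree decomposition is:
Bags: B1 = {1, 4, 5}  B2 = {0, 1, 5}  B3 = {0, 1, 2}  B4 = {1, 2, 6}  B5 = {1, 3, 6}
Tree: B1–B2, B2–B3, B3–B4, B4–B5
Each bag holds 3 vertices, so the decomposition has width 2, which upper-bounds the treewidth. Since 1–4–5–0–2–6–3–1 is a cycle in G, G is not acyclic. Forests are exactly the graphs of treewidth ≤ 1, so tw(G) ≥ 2. The upper and lower bounds meet at 2, so that is the treewidth.

2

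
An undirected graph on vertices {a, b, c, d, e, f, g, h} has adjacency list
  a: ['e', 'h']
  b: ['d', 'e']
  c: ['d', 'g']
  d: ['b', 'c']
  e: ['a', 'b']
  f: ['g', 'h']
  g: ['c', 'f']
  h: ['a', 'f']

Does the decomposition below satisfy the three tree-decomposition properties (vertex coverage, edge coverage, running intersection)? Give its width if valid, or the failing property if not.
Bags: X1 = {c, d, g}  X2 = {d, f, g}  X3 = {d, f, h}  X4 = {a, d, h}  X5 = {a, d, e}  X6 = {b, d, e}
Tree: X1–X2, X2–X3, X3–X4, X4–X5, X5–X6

Yes; width 2.

Every vertex of G appears in some bag (union = {a, b, c, d, e, f, g, h}); every edge is covered by a bag; and for each vertex v the set of bags containing v is connected in the bag tree. The decomposition is therefore valid. The largest bag has 3 vertices, so the width is 2.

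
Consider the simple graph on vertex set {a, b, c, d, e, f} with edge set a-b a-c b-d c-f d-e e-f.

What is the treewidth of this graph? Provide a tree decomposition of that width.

Treewidth 2.
Bags: B1 = {b, d, e}  B2 = {a, b, e}  B3 = {a, c, e}  B4 = {c, e, f}
Tree: B1–B2, B2–B3, B3–B4

Each bag holds 3 vertices, so the decomposition has width 2, which upper-bounds the treewidth. Since e–d–b–a–c–f–e is a cycle in G, G is not acyclic. Forests are exactly the graphs of treewidth ≤ 1, so tw(G) ≥ 2. Therefore the treewidth is 2.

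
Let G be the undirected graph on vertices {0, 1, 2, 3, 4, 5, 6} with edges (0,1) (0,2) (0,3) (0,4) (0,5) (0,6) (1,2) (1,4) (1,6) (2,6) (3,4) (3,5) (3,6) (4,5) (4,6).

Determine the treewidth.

A width-3 tree decomposition is:
Bags: B1 = {0, 1, 2, 6}  B2 = {0, 1, 4, 6}  B3 = {0, 3, 4, 6}  B4 = {0, 3, 4, 5}
Tree: B1–B2, B2–B3, B3–B4
Each bag holds 4 vertices, so the decomposition has width 3, which upper-bounds the treewidth. For the lower bound, the 4 vertices {0, 1, 2, 6} are pairwise adjacent, and any tree decomposition puts a clique entirely inside one bag — forcing width ≥ 3. The upper and lower bounds meet at 3, so that is the treewidth.

3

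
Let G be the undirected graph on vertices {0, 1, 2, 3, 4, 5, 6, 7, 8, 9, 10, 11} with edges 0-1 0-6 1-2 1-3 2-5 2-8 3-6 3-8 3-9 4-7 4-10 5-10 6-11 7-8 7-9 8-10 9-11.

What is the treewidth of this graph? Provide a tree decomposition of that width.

Treewidth 3.
Bags: B1 = {0, 6, 9, 11}  B2 = {0, 3, 6, 9}  B3 = {0, 1, 3, 9}  B4 = {1, 3, 7, 9}  B5 = {1, 3, 7, 8}  B6 = {1, 2, 7, 8}  B7 = {2, 4, 7, 8}  B8 = {2, 4, 8, 10}  B9 = {2, 4, 5, 10}
Tree: B1–B2, B2–B3, B3–B4, B4–B5, B5–B6, B6–B7, B7–B8, B8–B9

The largest bag has 4 vertices, giving width 3; this decomposition certifies tw(G) ≤ 3. For the lower bound: the 4 vertex sets {0,6,11}, {9}, {3}, {1,2,7,8} are disjoint, each induces a connected subgraph, and every pair is joined by at least one edge of G. Contracting each set to a single vertex therefore yields K_{4} as a minor, and since treewidth is minor-monotone, tw(G) ≥ tw(K_{4}) = 3. The upper and lower bounds meet at 3, so that is the treewidth.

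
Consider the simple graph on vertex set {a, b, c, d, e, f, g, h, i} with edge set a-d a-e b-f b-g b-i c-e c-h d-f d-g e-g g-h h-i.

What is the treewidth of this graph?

3

A width-3 tree decomposition is:
Bags: B1 = {a, d, e, f}  B2 = {d, e, f, g}  B3 = {b, e, f, g}  B4 = {b, c, e, g}  B5 = {b, c, g, h}  B6 = {b, c, h, i}
Tree: B1–B2, B2–B3, B3–B4, B4–B5, B5–B6
The largest bag has 4 vertices, giving width 3; this decomposition certifies tw(G) ≤ 3. For the lower bound: the 4 vertex sets {a,d,f}, {e}, {g}, {b,c,h,i} are disjoint, each induces a connected subgraph, and every pair is joined by at least one edge of G. Contracting each set to a single vertex therefore yields K_{4} as a minor, and since treewidth is minor-monotone, tw(G) ≥ tw(K_{4}) = 3. Combining the bounds, tw(G) = 3.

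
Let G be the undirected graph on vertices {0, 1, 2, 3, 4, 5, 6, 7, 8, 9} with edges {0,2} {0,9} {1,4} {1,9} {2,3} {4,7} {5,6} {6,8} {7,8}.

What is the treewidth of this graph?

A width-1 tree decomposition is:
Bags: B1 = {2, 3}  B2 = {0, 2}  B3 = {0, 9}  B4 = {1, 9}  B5 = {1, 4}  B6 = {4, 7}  B7 = {7, 8}  B8 = {6, 8}  B9 = {5, 6}
Tree: B1–B2, B2–B3, B3–B4, B4–B5, B5–B6, B6–B7, B7–B8, B8–B9
The largest bag has 2 vertices, giving width 1; this decomposition certifies tw(G) ≤ 1. Since G has at least one edge (e.g. 3–2), it is not an edgeless graph, so tw(G) ≥ 1. Therefore the treewidth is 1.

1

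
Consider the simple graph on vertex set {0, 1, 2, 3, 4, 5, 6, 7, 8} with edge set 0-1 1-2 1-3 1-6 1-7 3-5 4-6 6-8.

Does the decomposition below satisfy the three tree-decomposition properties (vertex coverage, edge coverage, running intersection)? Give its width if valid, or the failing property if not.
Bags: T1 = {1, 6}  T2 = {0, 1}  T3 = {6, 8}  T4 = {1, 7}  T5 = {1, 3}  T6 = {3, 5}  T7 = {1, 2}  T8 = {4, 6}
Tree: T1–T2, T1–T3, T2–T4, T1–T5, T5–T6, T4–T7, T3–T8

Yes; width 1.

Every vertex of G appears in some bag (union = {0, 1, 2, 3, 4, 5, 6, 7, 8}); every edge is covered by a bag; and for each vertex v the set of bags containing v is connected in the bag tree. The decomposition is therefore valid. The largest bag has 2 vertices, so the width is 1.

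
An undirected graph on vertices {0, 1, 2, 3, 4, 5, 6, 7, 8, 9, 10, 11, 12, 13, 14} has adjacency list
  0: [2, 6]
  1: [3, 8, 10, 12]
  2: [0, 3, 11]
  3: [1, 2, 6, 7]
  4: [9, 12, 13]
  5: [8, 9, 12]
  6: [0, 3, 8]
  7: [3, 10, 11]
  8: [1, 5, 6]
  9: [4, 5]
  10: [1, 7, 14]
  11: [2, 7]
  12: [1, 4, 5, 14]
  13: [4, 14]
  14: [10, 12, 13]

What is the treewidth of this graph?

A width-3 tree decomposition is:
Bags: B1 = {0, 2, 7, 11}  B2 = {0, 2, 3, 7}  B3 = {0, 3, 6, 7}  B4 = {3, 6, 7, 10}  B5 = {1, 3, 6, 10}  B6 = {1, 6, 8, 10}  B7 = {1, 8, 10, 14}  B8 = {1, 8, 12, 14}  B9 = {5, 8, 12, 14}  B10 = {5, 12, 13, 14}  B11 = {4, 5, 12, 13}  B12 = {4, 5, 9, 13}
Tree: B1–B2, B2–B3, B3–B4, B4–B5, B5–B6, B6–B7, B7–B8, B8–B9, B9–B10, B10–B11, B11–B12
The largest bag has 4 vertices, giving width 3; this decomposition certifies tw(G) ≤ 3. For the lower bound: the 4 vertex sets {0,2,11}, {7}, {3}, {1,6,8,10} are disjoint, each induces a connected subgraph, and every pair is joined by at least one edge of G. Contracting each set to a single vertex therefore yields K_{4} as a minor, and since treewidth is minor-monotone, tw(G) ≥ tw(K_{4}) = 3. Combining the bounds, tw(G) = 3.

3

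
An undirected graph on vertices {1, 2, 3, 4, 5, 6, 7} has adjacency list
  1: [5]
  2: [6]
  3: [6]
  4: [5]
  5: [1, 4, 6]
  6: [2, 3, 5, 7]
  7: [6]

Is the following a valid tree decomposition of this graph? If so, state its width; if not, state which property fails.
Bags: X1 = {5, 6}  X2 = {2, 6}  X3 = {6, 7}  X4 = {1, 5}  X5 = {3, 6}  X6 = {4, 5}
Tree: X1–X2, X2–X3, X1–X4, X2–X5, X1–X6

Checking the three conditions: (i) the bags cover all of {1, 2, 3, 4, 5, 6, 7}; (ii) for each edge, some bag contains both endpoints; (iii) the bags containing any fixed vertex form a subtree. All hold, so the decomposition is valid with width 2 − 1 = 1.

Yes; width 1.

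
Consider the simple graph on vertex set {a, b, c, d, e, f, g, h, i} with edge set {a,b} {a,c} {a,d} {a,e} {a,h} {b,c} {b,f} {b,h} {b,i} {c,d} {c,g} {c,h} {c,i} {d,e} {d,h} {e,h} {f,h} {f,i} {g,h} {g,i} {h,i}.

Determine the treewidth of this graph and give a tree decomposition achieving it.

Each bag holds 4 vertices, so the decomposition has width 3, which upper-bounds the treewidth. For the lower bound, the 4 vertices {a, d, e, h} are pairwise adjacent, and any tree decomposition puts a clique entirely inside one bag — forcing width ≥ 3. The upper and lower bounds meet at 3, so that is the treewidth.

Treewidth 3.
Bags: B1 = {b, c, h, i}  B2 = {a, b, c, h}  B3 = {a, c, d, h}  B4 = {a, d, e, h}  B5 = {b, f, h, i}  B6 = {c, g, h, i}
Tree: B1–B2, B2–B3, B3–B4, B1–B5, B1–B6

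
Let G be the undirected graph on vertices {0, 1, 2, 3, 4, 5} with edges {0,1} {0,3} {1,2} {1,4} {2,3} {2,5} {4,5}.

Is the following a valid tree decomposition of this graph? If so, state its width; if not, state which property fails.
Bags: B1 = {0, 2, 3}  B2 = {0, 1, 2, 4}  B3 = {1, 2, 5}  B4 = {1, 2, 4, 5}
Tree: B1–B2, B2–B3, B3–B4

A tree decomposition must satisfy three properties: every vertex lies in some bag; for every edge, both endpoints lie together in some bag; and for every vertex, the bags containing it form a connected subtree. Here bags containing vertex 4 are not connected in the tree, so the decomposition is invalid.

No — bags containing vertex 4 are not connected in the tree.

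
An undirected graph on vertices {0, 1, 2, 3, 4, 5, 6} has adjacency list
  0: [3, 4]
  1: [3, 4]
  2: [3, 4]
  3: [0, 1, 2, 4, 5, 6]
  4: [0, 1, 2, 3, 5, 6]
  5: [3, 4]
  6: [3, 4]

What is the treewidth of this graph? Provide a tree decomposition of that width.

Treewidth 2.
One optimal decomposition is:
Bags: B1 = {3, 4, 5}  B2 = {3, 4, 6}  B3 = {1, 3, 4}  B4 = {0, 3, 4}  B5 = {2, 3, 4}
Tree: B1–B2, B2–B3, B3–B4, B3–B5

Every bag has size at most 3, so the width is 3 − 1 = 2 and tw(G) ≤ 2. On the other hand G contains the 3-clique {0, 3, 4}. A clique must lie in a single bag of any decomposition, so no decomposition can have width below 2. The upper and lower bounds meet at 2, so that is the treewidth.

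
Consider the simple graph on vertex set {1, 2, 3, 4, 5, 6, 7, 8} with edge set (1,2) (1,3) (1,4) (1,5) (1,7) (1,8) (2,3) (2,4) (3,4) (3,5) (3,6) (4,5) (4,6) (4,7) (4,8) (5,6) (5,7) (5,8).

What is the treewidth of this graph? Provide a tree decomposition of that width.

Every bag has size at most 4, so the width is 4 − 1 = 3 and tw(G) ≤ 3. For the lower bound, the 4 vertices {1, 2, 3, 4} are pairwise adjacent, and any tree decomposition puts a clique entirely inside one bag — forcing width ≥ 3. The upper and lower bounds meet at 3, so that is the treewidth.

Treewidth 3.
Bags: B1 = {1, 4, 5, 8}  B2 = {1, 3, 4, 5}  B3 = {3, 4, 5, 6}  B4 = {1, 2, 3, 4}  B5 = {1, 4, 5, 7}
Tree: B1–B2, B2–B3, B2–B4, B1–B5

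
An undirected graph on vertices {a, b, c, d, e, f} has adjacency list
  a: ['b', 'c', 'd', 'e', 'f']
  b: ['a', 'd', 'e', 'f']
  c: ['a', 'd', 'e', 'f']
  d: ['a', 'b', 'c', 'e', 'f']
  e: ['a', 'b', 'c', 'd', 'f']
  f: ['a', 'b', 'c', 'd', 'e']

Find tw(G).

4

A width-4 tree decomposition is:
Bags: B1 = {a, b, d, e, f}  B2 = {a, c, d, e, f}
Tree: B1–B2
The largest bag has 5 vertices, giving width 4; this decomposition certifies tw(G) ≤ 4. On the other hand G contains the 5-clique {a, c, d, e, f}. A clique must lie in a single bag of any decomposition, so no decomposition can have width below 4. Hence tw(G) = 4 exactly.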